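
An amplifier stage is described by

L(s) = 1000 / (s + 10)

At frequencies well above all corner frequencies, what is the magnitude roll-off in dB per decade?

Each pole contributes −20 dB/decade at high frequency; each zero contributes +20 dB/decade.
Net: 0 zero(s) − 1 pole(s) → -20 dB/decade.

-20 dB/decade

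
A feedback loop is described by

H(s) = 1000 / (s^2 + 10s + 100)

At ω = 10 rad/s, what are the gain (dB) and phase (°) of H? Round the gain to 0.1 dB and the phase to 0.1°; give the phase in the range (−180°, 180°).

20.0 dB, -90.0°

At s = jω = j10:
quadratic: (j10)² + 10·j10 + 100 = 0 + j100 → |·| ≈ 100, ∠ ≈ 90.00°
|H| = 1000 / 100 ≈ 10
Gain = 20 log₁₀(10) ≈ 20.00 dB
∠H = 0.00° − 90.00° = -90.00°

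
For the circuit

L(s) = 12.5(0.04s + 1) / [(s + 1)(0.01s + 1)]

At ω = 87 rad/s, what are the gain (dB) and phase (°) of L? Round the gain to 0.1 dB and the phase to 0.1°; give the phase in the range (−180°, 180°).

At ω = 87 rad/s:
zero (1 + j87·0.04) = 1 + j3.48 → |·| ≈ 3.6208, ∠ ≈ 73.97°
pole (1 + j87·1) = 1 + j87 → |·| ≈ 87.006, ∠ ≈ 89.34°
pole (1 + j87·0.01) = 1 + j0.87 → |·| ≈ 1.3255, ∠ ≈ 41.02°
|L| = 12.5 · 3.6208 / (87.006 · 1.3255) ≈ 0.39245
Gain = 20 log₁₀(0.39245) ≈ -8.12 dB
∠L = (73.97°) − (89.34° + 41.02°) = -56.39°

-8.1 dB, -56.4°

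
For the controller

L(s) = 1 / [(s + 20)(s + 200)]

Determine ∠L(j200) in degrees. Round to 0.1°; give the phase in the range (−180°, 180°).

At s = jω = j200:
pole (s+20): 20 + j200 → |·| = √(20²+200²) = √40400 ≈ 201, ∠ = arctan(200/20) ≈ 84.29°
pole (s+200): 200 + j200 → |·| = √(200²+200²) = √80000 ≈ 282.84, ∠ = arctan(200/200) ≈ 45.00°
∠L = 0.00° − 129.29° = -129.29°

-129.3°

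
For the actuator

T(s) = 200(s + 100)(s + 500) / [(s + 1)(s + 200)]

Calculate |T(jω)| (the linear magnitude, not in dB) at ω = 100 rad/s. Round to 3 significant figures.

At s = jω = j100:
zero (s+100): 100 + j100 → |·| = √(100²+100²) = √20000 ≈ 141.42, ∠ = arctan(100/100) ≈ 45.00°
zero (s+500): 500 + j100 → |·| = √(500²+100²) = √260000 ≈ 509.9, ∠ = arctan(100/500) ≈ 11.31°
pole (s+1): 1 + j100 → |·| = √(1²+100²) = √10001 ≈ 100, ∠ = arctan(100/1) ≈ 89.43°
pole (s+200): 200 + j100 → |·| = √(200²+100²) = √50000 ≈ 223.61, ∠ = arctan(100/200) ≈ 26.57°
|T| = 200 · 72110 / 22361 ≈ 644.96

645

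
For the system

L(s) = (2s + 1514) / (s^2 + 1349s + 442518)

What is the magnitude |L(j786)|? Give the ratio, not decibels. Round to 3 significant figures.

0.00203

Substitute s = j786:
Numerator: 2(j786) + 1514 = 1514 + j1572
Denominator: (j786)^2 + 1349(j786) + 442518 = -175278 + j1060314
|N| = √(1514² + 1572²) ≈ 2182.5, ∠N ≈ 46.08°
|D| = √(175278² + 1060314²) ≈ 1.0747e+06, ∠D ≈ 99.39°
|L| = 2182.5 / 1.0747e+06 ≈ 0.0020308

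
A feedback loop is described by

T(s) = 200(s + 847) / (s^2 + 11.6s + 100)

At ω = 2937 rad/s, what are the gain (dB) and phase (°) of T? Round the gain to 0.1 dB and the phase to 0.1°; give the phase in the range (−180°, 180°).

At s = jω = j2937:
zero (s+847): 847 + j2937 → |·| = √(847²+2937²) = √9343378 ≈ 3056.7, ∠ = arctan(2937/847) ≈ 73.91°
quadratic: (j2937)² + 11.6·j2937 + 100 = -8625869 + j34069.2 → |·| ≈ 8.6259e+06, ∠ ≈ 179.77°
|T| = 200 · 3056.7 / 8.6259e+06 ≈ 0.070873
Gain = 20 log₁₀(0.070873) ≈ -22.99 dB
∠T = 73.91° − 179.77° = -105.86°

-23.0 dB, -105.9°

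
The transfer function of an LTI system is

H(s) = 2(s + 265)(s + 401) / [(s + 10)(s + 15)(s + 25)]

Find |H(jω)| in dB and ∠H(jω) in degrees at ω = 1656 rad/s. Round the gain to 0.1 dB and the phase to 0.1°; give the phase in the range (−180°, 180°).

-58.0 dB, -111.0°

At s = jω = j1656:
zero (s+265): 265 + j1656 → |·| = √(265²+1656²) = √2812561 ≈ 1677.1, ∠ = arctan(1656/265) ≈ 80.91°
zero (s+401): 401 + j1656 → |·| = √(401²+1656²) = √2903137 ≈ 1703.9, ∠ = arctan(1656/401) ≈ 76.39°
pole (s+10): 10 + j1656 → |·| = √(10²+1656²) = √2742436 ≈ 1656, ∠ = arctan(1656/10) ≈ 89.65°
pole (s+15): 15 + j1656 → |·| = √(15²+1656²) = √2742561 ≈ 1656.1, ∠ = arctan(1656/15) ≈ 89.48°
pole (s+25): 25 + j1656 → |·| = √(25²+1656²) = √2742961 ≈ 1656.2, ∠ = arctan(1656/25) ≈ 89.14°
|H| = 2 · 2.8576e+06 / 4.5421e+09 ≈ 0.0012583
Gain = 20 log₁₀(0.0012583) ≈ -58.00 dB
∠H = 157.30° − 268.27° = -110.97°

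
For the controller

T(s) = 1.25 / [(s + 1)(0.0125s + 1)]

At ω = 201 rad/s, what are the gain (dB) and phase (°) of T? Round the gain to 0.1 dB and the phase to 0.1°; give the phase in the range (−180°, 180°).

At ω = 201 rad/s:
pole (1 + j201·1) = 1 + j201 → |·| ≈ 201, ∠ ≈ 89.71°
pole (1 + j201·0.0125) = 1 + j2.5125 → |·| ≈ 2.7042, ∠ ≈ 68.30°
|T| = 1.25 · 1 / (201 · 2.7042) ≈ 0.0022997
Gain = 20 log₁₀(0.0022997) ≈ -52.77 dB
∠T = (0°) − (89.71° + 68.30°) = -158.01°

-52.8 dB, -158.0°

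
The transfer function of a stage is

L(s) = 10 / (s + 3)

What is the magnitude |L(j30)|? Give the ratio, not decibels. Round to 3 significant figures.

0.332

Substitute s = j30:
Numerator: 10 = 10 + j0
Denominator: (j30) + 3 = 3 + j30
|N| = √(10² + 0²) ≈ 10, ∠N ≈ 0.00°
|D| = √(3² + 30²) ≈ 30.15, ∠D ≈ 84.29°
|L| = 10 / 30.15 ≈ 0.33167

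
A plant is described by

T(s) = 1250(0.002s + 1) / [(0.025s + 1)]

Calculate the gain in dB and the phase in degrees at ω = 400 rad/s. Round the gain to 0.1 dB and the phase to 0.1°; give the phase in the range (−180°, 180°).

At ω = 400 rad/s:
zero (1 + j400·0.002) = 1 + j0.8 → |·| ≈ 1.2806, ∠ ≈ 38.66°
pole (1 + j400·0.025) = 1 + j10 → |·| ≈ 10.05, ∠ ≈ 84.29°
|T| = 1250 · 1.2806 / (10.05) ≈ 159.28
Gain = 20 log₁₀(159.28) ≈ 44.04 dB
∠T = (38.66°) − (84.29°) = -45.63°

44.0 dB, -45.6°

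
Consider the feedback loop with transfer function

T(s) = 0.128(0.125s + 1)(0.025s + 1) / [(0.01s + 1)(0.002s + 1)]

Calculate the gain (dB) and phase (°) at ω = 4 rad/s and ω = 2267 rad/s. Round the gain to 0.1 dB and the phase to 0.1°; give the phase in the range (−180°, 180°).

ω = 4: -16.9 dB, 29.5°; ω = 2267: 25.8 dB, 13.8°

At ω = 4 rad/s:
zero (1 + j4·0.125) = 1 + j0.5 → |·| ≈ 1.118, ∠ ≈ 26.57°
zero (1 + j4·0.025) = 1 + j0.1 → |·| ≈ 1.005, ∠ ≈ 5.71°
pole (1 + j4·0.01) = 1 + j0.04 → |·| ≈ 1.0008, ∠ ≈ 2.29°
pole (1 + j4·0.002) = 1 + j0.008 → |·| ≈ 1, ∠ ≈ 0.46°
|T| = 0.128 · 1.118 · 1.005 / (1.0008 · 1) ≈ 0.1437
Gain = 20 log₁₀(0.1437) ≈ -16.85 dB
∠T = (26.57° + 5.71°) − (2.29° + 0.46°) = 29.53°

At ω = 2267 rad/s:
zero (1 + j2267·0.125) = 1 + j283.375 → |·| ≈ 283.38, ∠ ≈ 89.80°
zero (1 + j2267·0.025) = 1 + j56.675 → |·| ≈ 56.684, ∠ ≈ 88.99°
pole (1 + j2267·0.01) = 1 + j22.67 → |·| ≈ 22.692, ∠ ≈ 87.47°
pole (1 + j2267·0.002) = 1 + j4.534 → |·| ≈ 4.643, ∠ ≈ 77.56°
|T| = 0.128 · 283.38 · 56.684 / (22.692 · 4.643) ≈ 19.515
Gain = 20 log₁₀(19.515) ≈ 25.81 dB
∠T = (89.80° + 88.99°) − (87.47° + 77.56°) = 13.76°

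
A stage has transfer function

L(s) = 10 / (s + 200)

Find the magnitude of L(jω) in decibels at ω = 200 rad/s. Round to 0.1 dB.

-29.0 dB

At s = jω = j200:
pole (s+200): 200 + j200 → |·| = √(200²+200²) = √80000 ≈ 282.84, ∠ = arctan(200/200) ≈ 45.00°
|L| = 10 / 282.84 ≈ 0.035356
Gain = 20 log₁₀(0.035356) ≈ -29.03 dB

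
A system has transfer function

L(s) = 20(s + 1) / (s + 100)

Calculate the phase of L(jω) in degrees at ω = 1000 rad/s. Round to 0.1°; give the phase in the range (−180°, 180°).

5.7°

At s = jω = j1000:
zero (s+1): 1 + j1000 → |·| = √(1²+1000²) = √1000001 ≈ 1000, ∠ = arctan(1000/1) ≈ 89.94°
pole (s+100): 100 + j1000 → |·| = √(100²+1000²) = √1010000 ≈ 1005, ∠ = arctan(1000/100) ≈ 84.29°
∠L = 89.94° − 84.29° = 5.65°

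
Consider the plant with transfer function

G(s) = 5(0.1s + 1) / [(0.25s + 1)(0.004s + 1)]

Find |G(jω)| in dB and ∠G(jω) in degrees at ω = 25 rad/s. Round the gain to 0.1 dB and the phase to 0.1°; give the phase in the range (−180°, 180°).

6.5 dB, -18.4°

At ω = 25 rad/s:
zero (1 + j25·0.1) = 1 + j2.5 → |·| ≈ 2.6926, ∠ ≈ 68.20°
pole (1 + j25·0.25) = 1 + j6.25 → |·| ≈ 6.3295, ∠ ≈ 80.91°
pole (1 + j25·0.004) = 1 + j0.1 → |·| ≈ 1.005, ∠ ≈ 5.71°
|G| = 5 · 2.6926 / (6.3295 · 1.005) ≈ 2.1164
Gain = 20 log₁₀(2.1164) ≈ 6.51 dB
∠G = (68.20°) − (80.91° + 5.71°) = -18.42°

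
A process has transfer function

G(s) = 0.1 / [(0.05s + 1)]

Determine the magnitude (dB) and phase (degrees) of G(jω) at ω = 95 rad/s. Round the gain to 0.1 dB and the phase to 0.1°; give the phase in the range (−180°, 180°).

At ω = 95 rad/s:
pole (1 + j95·0.05) = 1 + j4.75 → |·| ≈ 4.8541, ∠ ≈ 78.11°
|G| = 0.1 · 1 / (4.8541) ≈ 0.020601
Gain = 20 log₁₀(0.020601) ≈ -33.72 dB
∠G = (0°) − (78.11°) = -78.11°

-33.7 dB, -78.1°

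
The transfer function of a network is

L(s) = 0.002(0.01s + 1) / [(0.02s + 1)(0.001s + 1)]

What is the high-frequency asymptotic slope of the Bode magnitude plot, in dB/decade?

-20 dB/decade

Each pole contributes −20 dB/decade at high frequency; each zero contributes +20 dB/decade.
Net: 1 zero(s) − 2 pole(s) → -20 dB/decade.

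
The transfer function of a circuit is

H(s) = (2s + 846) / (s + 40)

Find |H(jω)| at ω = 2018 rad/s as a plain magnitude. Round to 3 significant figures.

2.04

Substitute s = j2018:
Numerator: 2(j2018) + 846 = 846 + j4036
Denominator: (j2018) + 40 = 40 + j2018
|N| = √(846² + 4036²) ≈ 4123.7, ∠N ≈ 78.16°
|D| = √(40² + 2018²) ≈ 2018.4, ∠D ≈ 88.86°
|H| = 4123.7 / 2018.4 ≈ 2.0431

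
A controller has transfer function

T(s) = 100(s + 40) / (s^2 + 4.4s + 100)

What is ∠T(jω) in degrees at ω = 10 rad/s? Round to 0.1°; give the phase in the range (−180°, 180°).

-76.0°

At s = jω = j10:
zero (s+40): 40 + j10 → |·| = √(40²+10²) = √1700 ≈ 41.231, ∠ = arctan(10/40) ≈ 14.04°
quadratic: (j10)² + 4.4·j10 + 100 = 0 + j44 → |·| ≈ 44, ∠ ≈ 90.00°
∠T = 14.04° − 90.00° = -75.96°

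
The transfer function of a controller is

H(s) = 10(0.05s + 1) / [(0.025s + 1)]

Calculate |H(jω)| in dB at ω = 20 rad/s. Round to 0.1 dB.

At ω = 20 rad/s:
zero (1 + j20·0.05) = 1 + j1 → |·| ≈ 1.4142, ∠ ≈ 45.00°
pole (1 + j20·0.025) = 1 + j0.5 → |·| ≈ 1.118, ∠ ≈ 26.57°
|H| = 10 · 1.4142 / (1.118) ≈ 12.649
Gain = 20 log₁₀(12.649) ≈ 22.04 dB

22.0 dB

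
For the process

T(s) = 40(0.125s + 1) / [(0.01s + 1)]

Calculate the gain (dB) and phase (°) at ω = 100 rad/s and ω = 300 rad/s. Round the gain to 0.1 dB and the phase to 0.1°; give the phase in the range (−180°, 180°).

ω = 100: 51.0 dB, 40.4°; ω = 300: 53.5 dB, 16.9°

At ω = 100 rad/s:
zero (1 + j100·0.125) = 1 + j12.5 → |·| ≈ 12.54, ∠ ≈ 85.43°
pole (1 + j100·0.01) = 1 + j1 → |·| ≈ 1.4142, ∠ ≈ 45.00°
|T| = 40 · 12.54 / (1.4142) ≈ 354.69
Gain = 20 log₁₀(354.69) ≈ 51.00 dB
∠T = (85.43°) − (45.00°) = 40.43°

At ω = 300 rad/s:
zero (1 + j300·0.125) = 1 + j37.5 → |·| ≈ 37.513, ∠ ≈ 88.47°
pole (1 + j300·0.01) = 1 + j3 → |·| ≈ 3.1623, ∠ ≈ 71.57°
|T| = 40 · 37.513 / (3.1623) ≈ 474.5
Gain = 20 log₁₀(474.5) ≈ 53.52 dB
∠T = (88.47°) − (71.57°) = 16.90°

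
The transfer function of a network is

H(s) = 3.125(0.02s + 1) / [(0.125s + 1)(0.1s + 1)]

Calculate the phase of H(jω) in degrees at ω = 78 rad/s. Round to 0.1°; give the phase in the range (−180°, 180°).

-109.5°

At ω = 78 rad/s:
zero (1 + j78·0.02) = 1 + j1.56 → |·| ≈ 1.853, ∠ ≈ 57.34°
pole (1 + j78·0.125) = 1 + j9.75 → |·| ≈ 9.8011, ∠ ≈ 84.14°
pole (1 + j78·0.1) = 1 + j7.8 → |·| ≈ 7.8638, ∠ ≈ 82.69°
∠H = (57.34°) − (84.14° + 82.69°) = -109.49°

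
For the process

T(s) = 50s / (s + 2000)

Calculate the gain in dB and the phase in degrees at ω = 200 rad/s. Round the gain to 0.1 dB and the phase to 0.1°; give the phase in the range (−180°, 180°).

13.9 dB, 84.3°

At s = jω = j200:
zero at origin: s = j200 → |·| = 200, ∠ = 90.00°
pole (s+2000): 2000 + j200 → |·| = √(2000²+200²) = √4040000 ≈ 2010, ∠ = arctan(200/2000) ≈ 5.71°
|T| = 50 · 200 / 2010 ≈ 4.9751
Gain = 20 log₁₀(4.9751) ≈ 13.94 dB
∠T = 90.00° − 5.71° = 84.29°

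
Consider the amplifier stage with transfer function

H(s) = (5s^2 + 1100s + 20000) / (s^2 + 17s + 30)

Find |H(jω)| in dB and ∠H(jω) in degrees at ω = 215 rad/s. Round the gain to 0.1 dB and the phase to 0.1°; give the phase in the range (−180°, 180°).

Substitute s = j215:
Numerator: 5(j215)^2 + 1100(j215) + 20000 = -211125 + j236500
Denominator: (j215)^2 + 17(j215) + 30 = -46195 + j3655
|N| = √(211125² + 236500²) ≈ 3.1703e+05, ∠N ≈ 131.76°
|D| = √(46195² + 3655²) ≈ 46339, ∠D ≈ 175.48°
|H| = 3.1703e+05 / 46339 ≈ 6.8415
Gain = 20 log₁₀(6.8415) ≈ 16.70 dB
∠H = 131.76° − 175.48° = -43.72°

16.7 dB, -43.7°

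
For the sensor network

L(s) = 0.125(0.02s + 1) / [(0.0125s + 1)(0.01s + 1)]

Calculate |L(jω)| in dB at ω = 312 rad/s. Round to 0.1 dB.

At ω = 312 rad/s:
zero (1 + j312·0.02) = 1 + j6.24 → |·| ≈ 6.3196, ∠ ≈ 80.90°
pole (1 + j312·0.0125) = 1 + j3.9 → |·| ≈ 4.0262, ∠ ≈ 75.62°
pole (1 + j312·0.01) = 1 + j3.12 → |·| ≈ 3.2763, ∠ ≈ 72.23°
|L| = 0.125 · 6.3196 / (4.0262 · 3.2763) ≈ 0.059885
Gain = 20 log₁₀(0.059885) ≈ -24.45 dB

-24.5 dB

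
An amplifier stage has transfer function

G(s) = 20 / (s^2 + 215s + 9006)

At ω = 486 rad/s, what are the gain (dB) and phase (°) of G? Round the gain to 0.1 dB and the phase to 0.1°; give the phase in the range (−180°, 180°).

Substitute s = j486:
Numerator: 20 = 20 + j0
Denominator: (j486)^2 + 215(j486) + 9006 = -227190 + j104490
|N| = √(20² + 0²) ≈ 20, ∠N ≈ 0.00°
|D| = √(227190² + 104490²) ≈ 2.5007e+05, ∠D ≈ 155.30°
|G| = 20 / 2.5007e+05 ≈ 7.9978e-05
Gain = 20 log₁₀(7.9978e-05) ≈ -81.94 dB
∠G = 0.00° − 155.30° = -155.30°

-81.9 dB, -155.3°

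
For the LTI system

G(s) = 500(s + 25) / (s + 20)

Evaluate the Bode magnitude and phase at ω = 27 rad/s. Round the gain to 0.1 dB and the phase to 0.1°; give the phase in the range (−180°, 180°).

54.8 dB, -6.3°

At s = jω = j27:
zero (s+25): 25 + j27 → |·| = √(25²+27²) = √1354 ≈ 36.797, ∠ = arctan(27/25) ≈ 47.20°
pole (s+20): 20 + j27 → |·| = √(20²+27²) = √1129 ≈ 33.601, ∠ = arctan(27/20) ≈ 53.47°
|G| = 500 · 36.797 / 33.601 ≈ 547.56
Gain = 20 log₁₀(547.56) ≈ 54.77 dB
∠G = 47.20° − 53.47° = -6.27°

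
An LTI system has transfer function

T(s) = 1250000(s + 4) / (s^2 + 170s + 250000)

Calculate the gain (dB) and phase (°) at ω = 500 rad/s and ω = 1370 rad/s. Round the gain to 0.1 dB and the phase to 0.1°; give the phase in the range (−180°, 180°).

ω = 500: 77.3 dB, -0.5°; ω = 1370: 60.4 dB, -82.0°

At s = jω = j500:
zero (s+4): 4 + j500 → |·| = √(4²+500²) = √250016 ≈ 500.02, ∠ = arctan(500/4) ≈ 89.54°
quadratic: (j500)² + 170·j500 + 250000 = 0 + j85000 → |·| ≈ 85000, ∠ ≈ 90.00°
|T| = 1250000 · 500.02 / 85000 ≈ 7353.2
Gain = 20 log₁₀(7353.2) ≈ 77.33 dB
∠T = 89.54° − 90.00° = -0.46°

At s = jω = j1370:
zero (s+4): 4 + j1370 → |·| = √(4²+1370²) = √1876916 ≈ 1370, ∠ = arctan(1370/4) ≈ 89.83°
quadratic: (j1370)² + 170·j1370 + 250000 = -1626900 + j232900 → |·| ≈ 1.6435e+06, ∠ ≈ 171.85°
|T| = 1250000 · 1370 / 1.6435e+06 ≈ 1042
Gain = 20 log₁₀(1042) ≈ 60.36 dB
∠T = 89.83° − 171.85° = -82.02°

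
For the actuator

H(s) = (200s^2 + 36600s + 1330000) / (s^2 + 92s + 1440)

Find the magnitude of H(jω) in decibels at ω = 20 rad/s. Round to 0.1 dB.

Substitute s = j20:
Numerator: 200(j20)^2 + 36600(j20) + 1330000 = 1250000 + j732000
Denominator: (j20)^2 + 92(j20) + 1440 = 1040 + j1840
|N| = √(1250000² + 732000²) ≈ 1.4486e+06, ∠N ≈ 30.35°
|D| = √(1040² + 1840²) ≈ 2113.6, ∠D ≈ 60.52°
|H| = 1.4486e+06 / 2113.6 ≈ 685.37
Gain = 20 log₁₀(685.37) ≈ 56.72 dB

56.7 dB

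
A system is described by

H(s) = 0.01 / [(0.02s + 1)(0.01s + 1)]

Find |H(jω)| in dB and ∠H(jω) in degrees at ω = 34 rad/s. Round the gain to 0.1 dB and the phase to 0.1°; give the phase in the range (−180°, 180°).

At ω = 34 rad/s:
pole (1 + j34·0.02) = 1 + j0.68 → |·| ≈ 1.2093, ∠ ≈ 34.22°
pole (1 + j34·0.01) = 1 + j0.34 → |·| ≈ 1.0562, ∠ ≈ 18.78°
|H| = 0.01 · 1 / (1.2093 · 1.0562) ≈ 0.0078292
Gain = 20 log₁₀(0.0078292) ≈ -42.13 dB
∠H = (0°) − (34.22° + 18.78°) = -53.00°

-42.1 dB, -53.0°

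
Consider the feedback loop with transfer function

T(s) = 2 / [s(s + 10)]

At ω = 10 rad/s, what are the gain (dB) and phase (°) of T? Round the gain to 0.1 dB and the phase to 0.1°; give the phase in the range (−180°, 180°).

At s = jω = j10:
pole (s+10): 10 + j10 → |·| = √(10²+10²) = √200 ≈ 14.142, ∠ = arctan(10/10) ≈ 45.00°
pole at origin: |s| = 10, ∠ = 90.00° (in denominator)
|T| = 2 / 141.42 ≈ 0.014142
Gain = 20 log₁₀(0.014142) ≈ -36.99 dB
∠T = 0.00° − 135.00° = -135.00°

-37.0 dB, -135.0°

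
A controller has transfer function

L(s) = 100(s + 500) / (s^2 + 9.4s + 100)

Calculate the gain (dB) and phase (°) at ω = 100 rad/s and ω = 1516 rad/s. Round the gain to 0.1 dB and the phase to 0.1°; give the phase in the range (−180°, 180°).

At s = jω = j100:
zero (s+500): 500 + j100 → |·| = √(500²+100²) = √260000 ≈ 509.9, ∠ = arctan(100/500) ≈ 11.31°
quadratic: (j100)² + 9.4·j100 + 100 = -9900 + j940 → |·| ≈ 9944.5, ∠ ≈ 174.58°
|L| = 100 · 509.9 / 9944.5 ≈ 5.1275
Gain = 20 log₁₀(5.1275) ≈ 14.20 dB
∠L = 11.31° − 174.58° = -163.27°

At s = jω = j1516:
zero (s+500): 500 + j1516 → |·| = √(500²+1516²) = √2548256 ≈ 1596.3, ∠ = arctan(1516/500) ≈ 71.75°
quadratic: (j1516)² + 9.4·j1516 + 100 = -2298156 + j14250.4 → |·| ≈ 2.2982e+06, ∠ ≈ 179.64°
|L| = 100 · 1596.3 / 2.2982e+06 ≈ 0.069459
Gain = 20 log₁₀(0.069459) ≈ -23.17 dB
∠L = 71.75° − 179.64° = -107.89°

ω = 100: 14.2 dB, -163.3°; ω = 1516: -23.2 dB, -107.9°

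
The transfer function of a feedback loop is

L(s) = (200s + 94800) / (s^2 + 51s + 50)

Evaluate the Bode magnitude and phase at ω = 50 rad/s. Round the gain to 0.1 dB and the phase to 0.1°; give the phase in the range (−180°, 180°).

28.6 dB, -127.8°

Substitute s = j50:
Numerator: 200(j50) + 94800 = 94800 + j10000
Denominator: (j50)^2 + 51(j50) + 50 = -2450 + j2550
|N| = √(94800² + 10000²) ≈ 95326, ∠N ≈ 6.02°
|D| = √(2450² + 2550²) ≈ 3536.2, ∠D ≈ 133.85°
|L| = 95326 / 3536.2 ≈ 26.957
Gain = 20 log₁₀(26.957) ≈ 28.61 dB
∠L = 6.02° − 133.85° = -127.83°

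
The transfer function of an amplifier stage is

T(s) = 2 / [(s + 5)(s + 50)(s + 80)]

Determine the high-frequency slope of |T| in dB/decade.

-60 dB/decade

Each pole contributes −20 dB/decade at high frequency; each zero contributes +20 dB/decade.
Net: 0 zero(s) − 3 pole(s) → -60 dB/decade.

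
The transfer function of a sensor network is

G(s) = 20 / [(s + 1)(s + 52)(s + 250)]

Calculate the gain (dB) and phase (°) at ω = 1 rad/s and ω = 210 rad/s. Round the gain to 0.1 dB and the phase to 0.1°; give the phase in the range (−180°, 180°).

At s = jω = j1:
pole (s+1): 1 + j1 → |·| = √(1²+1²) = √2 ≈ 1.4142, ∠ = arctan(1/1) ≈ 45.00°
pole (s+52): 52 + j1 → |·| = √(52²+1²) = √2705 ≈ 52.01, ∠ = arctan(1/52) ≈ 1.10°
pole (s+250): 250 + j1 → |·| = √(250²+1²) = √62501 ≈ 250, ∠ = arctan(1/250) ≈ 0.23°
|G| = 20 / 18388 ≈ 0.0010877
Gain = 20 log₁₀(0.0010877) ≈ -59.27 dB
∠G = 0.00° − 46.33° = -46.33°

At s = jω = j210:
pole (s+1): 1 + j210 → |·| = √(1²+210²) = √44101 ≈ 210, ∠ = arctan(210/1) ≈ 89.73°
pole (s+52): 52 + j210 → |·| = √(52²+210²) = √46804 ≈ 216.34, ∠ = arctan(210/52) ≈ 76.09°
pole (s+250): 250 + j210 → |·| = √(250²+210²) = √106600 ≈ 326.5, ∠ = arctan(210/250) ≈ 40.03°
|G| = 20 / 1.4833e+07 ≈ 1.3483e-06
Gain = 20 log₁₀(1.3483e-06) ≈ -117.40 dB
∠G = 0.00° − 205.85° = -205.85° ≡ 154.15° (principal value)

ω = 1: -59.3 dB, -46.3°; ω = 210: -117.4 dB, 154.2°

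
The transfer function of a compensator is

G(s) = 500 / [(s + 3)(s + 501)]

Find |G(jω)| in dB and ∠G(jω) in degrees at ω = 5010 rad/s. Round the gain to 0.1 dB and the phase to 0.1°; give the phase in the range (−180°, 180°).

-94.1 dB, -174.3°

At s = jω = j5010:
pole (s+3): 3 + j5010 → |·| = √(3²+5010²) = √25100109 ≈ 5010, ∠ = arctan(5010/3) ≈ 89.97°
pole (s+501): 501 + j5010 → |·| = √(501²+5010²) = √25351101 ≈ 5035, ∠ = arctan(5010/501) ≈ 84.29°
|G| = 500 / 2.5225e+07 ≈ 1.9822e-05
Gain = 20 log₁₀(1.9822e-05) ≈ -94.06 dB
∠G = 0.00° − 174.26° = -174.26°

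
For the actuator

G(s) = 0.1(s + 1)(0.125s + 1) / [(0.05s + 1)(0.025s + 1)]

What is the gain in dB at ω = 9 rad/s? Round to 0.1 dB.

At ω = 9 rad/s:
zero (1 + j9·1) = 1 + j9 → |·| ≈ 9.0554, ∠ ≈ 83.66°
zero (1 + j9·0.125) = 1 + j1.125 → |·| ≈ 1.5052, ∠ ≈ 48.37°
pole (1 + j9·0.05) = 1 + j0.45 → |·| ≈ 1.0966, ∠ ≈ 24.23°
pole (1 + j9·0.025) = 1 + j0.225 → |·| ≈ 1.025, ∠ ≈ 12.68°
|G| = 0.1 · 9.0554 · 1.5052 / (1.0966 · 1.025) ≈ 1.2126
Gain = 20 log₁₀(1.2126) ≈ 1.67 dB

1.7 dB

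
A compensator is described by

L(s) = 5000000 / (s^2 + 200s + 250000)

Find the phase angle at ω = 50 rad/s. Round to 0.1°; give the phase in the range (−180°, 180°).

At s = jω = j50:
quadratic: (j50)² + 200·j50 + 250000 = 247500 + j10000 → |·| ≈ 2.477e+05, ∠ ≈ 2.31°
∠L = 0.00° − 2.31° = -2.31°

-2.3°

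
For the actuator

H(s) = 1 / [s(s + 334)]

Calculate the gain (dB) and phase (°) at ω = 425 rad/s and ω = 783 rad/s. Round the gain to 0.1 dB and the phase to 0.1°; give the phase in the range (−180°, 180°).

ω = 425: -107.2 dB, -141.8°; ω = 783: -116.5 dB, -156.9°

At s = jω = j425:
pole (s+334): 334 + j425 → |·| = √(334²+425²) = √292181 ≈ 540.54, ∠ = arctan(425/334) ≈ 51.84°
pole at origin: |s| = 425, ∠ = 90.00° (in denominator)
|H| = 1 / 2.2973e+05 ≈ 4.3529e-06
Gain = 20 log₁₀(4.3529e-06) ≈ -107.22 dB
∠H = 0.00° − 141.84° = -141.84°

At s = jω = j783:
pole (s+334): 334 + j783 → |·| = √(334²+783²) = √724645 ≈ 851.26, ∠ = arctan(783/334) ≈ 66.90°
pole at origin: |s| = 783, ∠ = 90.00° (in denominator)
|H| = 1 / 6.6654e+05 ≈ 1.5003e-06
Gain = 20 log₁₀(1.5003e-06) ≈ -116.48 dB
∠H = 0.00° − 156.90° = -156.90°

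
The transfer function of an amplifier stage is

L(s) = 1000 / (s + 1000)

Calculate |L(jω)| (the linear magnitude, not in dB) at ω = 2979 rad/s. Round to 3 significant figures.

Substitute s = j2979:
Numerator: 1000 = 1000 + j0
Denominator: (j2979) + 1000 = 1000 + j2979
|N| = √(1000² + 0²) ≈ 1000, ∠N ≈ 0.00°
|D| = √(1000² + 2979²) ≈ 3142.4, ∠D ≈ 71.44°
|L| = 1000 / 3142.4 ≈ 0.31823

0.318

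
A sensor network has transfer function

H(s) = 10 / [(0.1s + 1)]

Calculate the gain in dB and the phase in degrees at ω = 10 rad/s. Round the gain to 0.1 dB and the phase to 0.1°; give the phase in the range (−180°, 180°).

17.0 dB, -45.0°

At ω = 10 rad/s:
pole (1 + j10·0.1) = 1 + j1 → |·| ≈ 1.4142, ∠ ≈ 45.00°
|H| = 10 · 1 / (1.4142) ≈ 7.0711
Gain = 20 log₁₀(7.0711) ≈ 16.99 dB
∠H = (0°) − (45.00°) = -45.00°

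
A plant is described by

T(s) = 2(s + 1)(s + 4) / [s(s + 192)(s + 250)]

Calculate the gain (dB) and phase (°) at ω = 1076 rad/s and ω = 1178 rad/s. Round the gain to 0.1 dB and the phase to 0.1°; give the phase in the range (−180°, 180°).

ω = 1076: -55.0 dB, -67.1°; ω = 1178: -55.7 dB, -69.0°

At s = jω = j1076:
zero (s+1): 1 + j1076 → |·| = √(1²+1076²) = √1157777 ≈ 1076, ∠ = arctan(1076/1) ≈ 89.95°
zero (s+4): 4 + j1076 → |·| = √(4²+1076²) = √1157792 ≈ 1076, ∠ = arctan(1076/4) ≈ 89.79°
pole (s+192): 192 + j1076 → |·| = √(192²+1076²) = √1194640 ≈ 1093, ∠ = arctan(1076/192) ≈ 79.88°
pole (s+250): 250 + j1076 → |·| = √(250²+1076²) = √1220276 ≈ 1104.7, ∠ = arctan(1076/250) ≈ 76.92°
pole at origin: |s| = 1076, ∠ = 90.00° (in denominator)
|T| = 2 · 1.1578e+06 / 1.2992e+09 ≈ 0.0017823
Gain = 20 log₁₀(0.0017823) ≈ -54.98 dB
∠T = 179.74° − 246.80° = -67.06°

At s = jω = j1178:
zero (s+1): 1 + j1178 → |·| = √(1²+1178²) = √1387685 ≈ 1178, ∠ = arctan(1178/1) ≈ 89.95°
zero (s+4): 4 + j1178 → |·| = √(4²+1178²) = √1387700 ≈ 1178, ∠ = arctan(1178/4) ≈ 89.81°
pole (s+192): 192 + j1178 → |·| = √(192²+1178²) = √1424548 ≈ 1193.5, ∠ = arctan(1178/192) ≈ 80.74°
pole (s+250): 250 + j1178 → |·| = √(250²+1178²) = √1450184 ≈ 1204.2, ∠ = arctan(1178/250) ≈ 78.02°
pole at origin: |s| = 1178, ∠ = 90.00° (in denominator)
|T| = 2 · 1.3877e+06 / 1.693e+09 ≈ 0.0016393
Gain = 20 log₁₀(0.0016393) ≈ -55.71 dB
∠T = 179.76° − 248.76° = -69.00°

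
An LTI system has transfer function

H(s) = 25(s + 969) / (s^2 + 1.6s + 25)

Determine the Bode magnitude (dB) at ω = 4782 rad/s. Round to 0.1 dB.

-45.5 dB

At s = jω = j4782:
zero (s+969): 969 + j4782 → |·| = √(969²+4782²) = √23806485 ≈ 4879.2, ∠ = arctan(4782/969) ≈ 78.54°
quadratic: (j4782)² + 1.6·j4782 + 25 = -22867499 + j7651.2 → |·| ≈ 2.2868e+07, ∠ ≈ 179.98°
|H| = 25 · 4879.2 / 2.2868e+07 ≈ 0.0053341
Gain = 20 log₁₀(0.0053341) ≈ -45.46 dB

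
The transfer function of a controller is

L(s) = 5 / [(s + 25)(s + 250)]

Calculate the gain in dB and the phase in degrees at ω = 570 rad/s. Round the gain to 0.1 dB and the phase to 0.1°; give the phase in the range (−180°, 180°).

At s = jω = j570:
pole (s+25): 25 + j570 → |·| = √(25²+570²) = √325525 ≈ 570.55, ∠ = arctan(570/25) ≈ 87.49°
pole (s+250): 250 + j570 → |·| = √(250²+570²) = √387400 ≈ 622.41, ∠ = arctan(570/250) ≈ 66.32°
|L| = 5 / 3.5512e+05 ≈ 1.408e-05
Gain = 20 log₁₀(1.408e-05) ≈ -97.03 dB
∠L = 0.00° − 153.81° = -153.81°

-97.0 dB, -153.8°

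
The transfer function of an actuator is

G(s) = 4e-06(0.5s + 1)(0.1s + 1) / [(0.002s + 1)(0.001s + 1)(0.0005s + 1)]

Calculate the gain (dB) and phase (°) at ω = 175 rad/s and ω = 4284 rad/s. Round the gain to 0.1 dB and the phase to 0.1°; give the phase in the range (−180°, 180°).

ω = 175: -44.9 dB, 141.9°; ω = 4284: -27.8 dB, -45.3°

At ω = 175 rad/s:
zero (1 + j175·0.5) = 1 + j87.5 → |·| ≈ 87.506, ∠ ≈ 89.35°
zero (1 + j175·0.1) = 1 + j17.5 → |·| ≈ 17.529, ∠ ≈ 86.73°
pole (1 + j175·0.002) = 1 + j0.35 → |·| ≈ 1.0595, ∠ ≈ 19.29°
pole (1 + j175·0.001) = 1 + j0.175 → |·| ≈ 1.0152, ∠ ≈ 9.93°
pole (1 + j175·0.0005) = 1 + j0.0875 → |·| ≈ 1.0038, ∠ ≈ 5.00°
|G| = 4e-06 · 87.506 · 17.529 / (1.0595 · 1.0152 · 1.0038) ≈ 0.0056827
Gain = 20 log₁₀(0.0056827) ≈ -44.91 dB
∠G = (89.35° + 86.73°) − (19.29° + 9.93° + 5.00°) = 141.86°

At ω = 4284 rad/s:
zero (1 + j4284·0.5) = 1 + j2142 → |·| ≈ 2142, ∠ ≈ 89.97°
zero (1 + j4284·0.1) = 1 + j428.4 → |·| ≈ 428.4, ∠ ≈ 89.87°
pole (1 + j4284·0.002) = 1 + j8.568 → |·| ≈ 8.6262, ∠ ≈ 83.34°
pole (1 + j4284·0.001) = 1 + j4.284 → |·| ≈ 4.3992, ∠ ≈ 76.86°
pole (1 + j4284·0.0005) = 1 + j2.142 → |·| ≈ 2.3639, ∠ ≈ 64.97°
|G| = 4e-06 · 2142 · 428.4 / (8.6262 · 4.3992 · 2.3639) ≈ 0.040917
Gain = 20 log₁₀(0.040917) ≈ -27.76 dB
∠G = (89.97° + 89.87°) − (83.34° + 76.86° + 64.97°) = -45.33°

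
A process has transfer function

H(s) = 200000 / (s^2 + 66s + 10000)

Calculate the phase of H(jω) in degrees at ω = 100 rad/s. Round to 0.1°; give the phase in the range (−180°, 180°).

At s = jω = j100:
quadratic: (j100)² + 66·j100 + 10000 = 0 + j6600 → |·| ≈ 6600, ∠ ≈ 90.00°
∠H = 0.00° − 90.00° = -90.00°

-90.0°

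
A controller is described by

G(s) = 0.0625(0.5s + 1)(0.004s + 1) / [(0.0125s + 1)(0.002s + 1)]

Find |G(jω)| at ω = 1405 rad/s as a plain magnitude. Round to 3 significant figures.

At ω = 1405 rad/s:
zero (1 + j1405·0.5) = 1 + j702.5 → |·| ≈ 702.5, ∠ ≈ 89.92°
zero (1 + j1405·0.004) = 1 + j5.62 → |·| ≈ 5.7083, ∠ ≈ 79.91°
pole (1 + j1405·0.0125) = 1 + j17.5625 → |·| ≈ 17.591, ∠ ≈ 86.74°
pole (1 + j1405·0.002) = 1 + j2.81 → |·| ≈ 2.9826, ∠ ≈ 70.41°
|G| = 0.0625 · 702.5 · 5.7083 / (17.591 · 2.9826) ≈ 4.7769

4.78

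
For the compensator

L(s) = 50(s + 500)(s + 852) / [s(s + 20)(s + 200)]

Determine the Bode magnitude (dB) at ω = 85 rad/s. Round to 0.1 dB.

22.6 dB

At s = jω = j85:
zero (s+500): 500 + j85 → |·| = √(500²+85²) = √257225 ≈ 507.17, ∠ = arctan(85/500) ≈ 9.65°
zero (s+852): 852 + j85 → |·| = √(852²+85²) = √733129 ≈ 856.23, ∠ = arctan(85/852) ≈ 5.70°
pole (s+20): 20 + j85 → |·| = √(20²+85²) = √7625 ≈ 87.321, ∠ = arctan(85/20) ≈ 76.76°
pole (s+200): 200 + j85 → |·| = √(200²+85²) = √47225 ≈ 217.31, ∠ = arctan(85/200) ≈ 23.03°
pole at origin: |s| = 85, ∠ = 90.00° (in denominator)
|L| = 50 · 4.3425e+05 / 1.6129e+06 ≈ 13.462
Gain = 20 log₁₀(13.462) ≈ 22.58 dB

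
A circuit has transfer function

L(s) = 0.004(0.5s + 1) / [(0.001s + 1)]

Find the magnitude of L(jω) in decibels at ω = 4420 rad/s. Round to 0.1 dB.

5.8 dB

At ω = 4420 rad/s:
zero (1 + j4420·0.5) = 1 + j2210 → |·| ≈ 2210, ∠ ≈ 89.97°
pole (1 + j4420·0.001) = 1 + j4.42 → |·| ≈ 4.5317, ∠ ≈ 77.25°
|L| = 0.004 · 2210 / (4.5317) ≈ 1.9507
Gain = 20 log₁₀(1.9507) ≈ 5.80 dB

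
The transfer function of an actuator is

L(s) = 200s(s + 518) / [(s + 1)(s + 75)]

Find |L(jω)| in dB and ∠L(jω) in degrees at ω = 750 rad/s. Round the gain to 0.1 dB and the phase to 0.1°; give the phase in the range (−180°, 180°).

At s = jω = j750:
zero (s+518): 518 + j750 → |·| = √(518²+750²) = √830824 ≈ 911.5, ∠ = arctan(750/518) ≈ 55.37°
zero at origin: s = j750 → |·| = 750, ∠ = 90.00°
pole (s+1): 1 + j750 → |·| = √(1²+750²) = √562501 ≈ 750, ∠ = arctan(750/1) ≈ 89.92°
pole (s+75): 75 + j750 → |·| = √(75²+750²) = √568125 ≈ 753.74, ∠ = arctan(750/75) ≈ 84.29°
|L| = 200 · 6.8362e+05 / 5.653e+05 ≈ 241.86
Gain = 20 log₁₀(241.86) ≈ 47.67 dB
∠L = 145.37° − 174.21° = -28.84°

47.7 dB, -28.8°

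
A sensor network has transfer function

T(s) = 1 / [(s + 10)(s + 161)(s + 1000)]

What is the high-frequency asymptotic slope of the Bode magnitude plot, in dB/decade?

Each pole contributes −20 dB/decade at high frequency; each zero contributes +20 dB/decade.
Net: 0 zero(s) − 3 pole(s) → -60 dB/decade.

-60 dB/decade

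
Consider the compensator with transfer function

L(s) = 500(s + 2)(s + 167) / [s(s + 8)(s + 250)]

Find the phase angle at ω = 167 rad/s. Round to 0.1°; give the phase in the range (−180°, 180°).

At s = jω = j167:
zero (s+2): 2 + j167 → |·| = √(2²+167²) = √27893 ≈ 167.01, ∠ = arctan(167/2) ≈ 89.31°
zero (s+167): 167 + j167 → |·| = √(167²+167²) = √55778 ≈ 236.17, ∠ = arctan(167/167) ≈ 45.00°
pole (s+8): 8 + j167 → |·| = √(8²+167²) = √27953 ≈ 167.19, ∠ = arctan(167/8) ≈ 87.26°
pole (s+250): 250 + j167 → |·| = √(250²+167²) = √90389 ≈ 300.65, ∠ = arctan(167/250) ≈ 33.74°
pole at origin: |s| = 167, ∠ = 90.00° (in denominator)
∠L = 134.31° − 211.00° = -76.69°

-76.7°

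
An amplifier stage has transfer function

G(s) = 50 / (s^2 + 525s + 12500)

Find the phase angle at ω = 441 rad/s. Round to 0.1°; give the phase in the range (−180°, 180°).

-128.2°

Substitute s = j441:
Numerator: 50 = 50 + j0
Denominator: (j441)^2 + 525(j441) + 12500 = -181981 + j231525
|N| = √(50² + 0²) ≈ 50, ∠N ≈ 0.00°
|D| = √(181981² + 231525²) ≈ 2.9448e+05, ∠D ≈ 128.17°
∠G = 0.00° − 128.17° = -128.17°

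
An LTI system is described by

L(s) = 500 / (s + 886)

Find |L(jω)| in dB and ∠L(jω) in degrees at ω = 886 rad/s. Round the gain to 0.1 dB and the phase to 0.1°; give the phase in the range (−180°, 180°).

-8.0 dB, -45.0°

Substitute s = j886:
Numerator: 500 = 500 + j0
Denominator: (j886) + 886 = 886 + j886
|N| = √(500² + 0²) ≈ 500, ∠N ≈ 0.00°
|D| = √(886² + 886²) ≈ 1253, ∠D ≈ 45.00°
|L| = 500 / 1253 ≈ 0.39904
Gain = 20 log₁₀(0.39904) ≈ -7.98 dB
∠L = 0.00° − 45.00° = -45.00°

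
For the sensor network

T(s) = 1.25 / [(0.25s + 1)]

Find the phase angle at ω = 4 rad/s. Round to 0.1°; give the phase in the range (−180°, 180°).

-45.0°

At ω = 4 rad/s:
pole (1 + j4·0.25) = 1 + j1 → |·| ≈ 1.4142, ∠ ≈ 45.00°
∠T = (0°) − (45.00°) = -45.00°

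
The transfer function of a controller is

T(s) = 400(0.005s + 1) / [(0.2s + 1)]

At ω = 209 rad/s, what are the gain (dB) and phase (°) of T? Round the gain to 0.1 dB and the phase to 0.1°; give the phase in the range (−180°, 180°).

At ω = 209 rad/s:
zero (1 + j209·0.005) = 1 + j1.045 → |·| ≈ 1.4464, ∠ ≈ 46.26°
pole (1 + j209·0.2) = 1 + j41.8 → |·| ≈ 41.812, ∠ ≈ 88.63°
|T| = 400 · 1.4464 / (41.812) ≈ 13.837
Gain = 20 log₁₀(13.837) ≈ 22.82 dB
∠T = (46.26°) − (88.63°) = -42.37°

22.8 dB, -42.4°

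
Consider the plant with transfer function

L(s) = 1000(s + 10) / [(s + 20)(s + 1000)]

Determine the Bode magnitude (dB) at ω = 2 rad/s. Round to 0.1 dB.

At s = jω = j2:
zero (s+10): 10 + j2 → |·| = √(10²+2²) = √104 ≈ 10.198, ∠ = arctan(2/10) ≈ 11.31°
pole (s+20): 20 + j2 → |·| = √(20²+2²) = √404 ≈ 20.1, ∠ = arctan(2/20) ≈ 5.71°
pole (s+1000): 1000 + j2 → |·| = √(1000²+2²) = √1000004 ≈ 1000, ∠ = arctan(2/1000) ≈ 0.11°
|L| = 1000 · 10.198 / 20100 ≈ 0.50736
Gain = 20 log₁₀(0.50736) ≈ -5.89 dB

-5.9 dB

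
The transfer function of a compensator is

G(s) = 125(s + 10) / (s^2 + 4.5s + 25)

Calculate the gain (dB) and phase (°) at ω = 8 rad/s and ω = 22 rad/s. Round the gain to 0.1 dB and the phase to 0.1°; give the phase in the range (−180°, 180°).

ω = 8: 29.6 dB, -98.6°; ω = 22: 16.2 dB, -102.3°

At s = jω = j8:
zero (s+10): 10 + j8 → |·| = √(10²+8²) = √164 ≈ 12.806, ∠ = arctan(8/10) ≈ 38.66°
quadratic: (j8)² + 4.5·j8 + 25 = -39 + j36 → |·| ≈ 53.075, ∠ ≈ 137.29°
|G| = 125 · 12.806 / 53.075 ≈ 30.16
Gain = 20 log₁₀(30.16) ≈ 29.59 dB
∠G = 38.66° − 137.29° = -98.63°

At s = jω = j22:
zero (s+10): 10 + j22 → |·| = √(10²+22²) = √584 ≈ 24.166, ∠ = arctan(22/10) ≈ 65.56°
quadratic: (j22)² + 4.5·j22 + 25 = -459 + j99 → |·| ≈ 469.56, ∠ ≈ 167.83°
|G| = 125 · 24.166 / 469.56 ≈ 6.4332
Gain = 20 log₁₀(6.4332) ≈ 16.17 dB
∠G = 65.56° − 167.83° = -102.27°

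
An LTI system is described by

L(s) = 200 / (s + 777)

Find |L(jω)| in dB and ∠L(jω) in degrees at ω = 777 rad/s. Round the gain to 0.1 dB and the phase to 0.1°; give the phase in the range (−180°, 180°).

-14.8 dB, -45.0°

Substitute s = j777:
Numerator: 200 = 200 + j0
Denominator: (j777) + 777 = 777 + j777
|N| = √(200² + 0²) ≈ 200, ∠N ≈ 0.00°
|D| = √(777² + 777²) ≈ 1098.8, ∠D ≈ 45.00°
|L| = 200 / 1098.8 ≈ 0.18202
Gain = 20 log₁₀(0.18202) ≈ -14.80 dB
∠L = 0.00° − 45.00° = -45.00°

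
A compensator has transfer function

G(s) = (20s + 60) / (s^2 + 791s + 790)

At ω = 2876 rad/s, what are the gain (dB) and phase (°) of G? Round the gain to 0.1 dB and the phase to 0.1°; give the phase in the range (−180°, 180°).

-43.5 dB, -74.7°

Substitute s = j2876:
Numerator: 20(j2876) + 60 = 60 + j57520
Denominator: (j2876)^2 + 791(j2876) + 790 = -8270586 + j2274916
|N| = √(60² + 57520²) ≈ 57520, ∠N ≈ 89.94°
|D| = √(8270586² + 2274916²) ≈ 8.5778e+06, ∠D ≈ 164.62°
|G| = 57520 / 8.5778e+06 ≈ 0.0067057
Gain = 20 log₁₀(0.0067057) ≈ -43.47 dB
∠G = 89.94° − 164.62° = -74.68°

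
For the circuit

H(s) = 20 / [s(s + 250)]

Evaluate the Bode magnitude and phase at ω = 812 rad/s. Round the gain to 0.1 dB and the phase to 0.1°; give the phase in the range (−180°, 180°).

At s = jω = j812:
pole (s+250): 250 + j812 → |·| = √(250²+812²) = √721844 ≈ 849.61, ∠ = arctan(812/250) ≈ 72.89°
pole at origin: |s| = 812, ∠ = 90.00° (in denominator)
|H| = 20 / 6.8988e+05 ≈ 2.8991e-05
Gain = 20 log₁₀(2.8991e-05) ≈ -90.75 dB
∠H = 0.00° − 162.89° = -162.89°

-90.8 dB, -162.9°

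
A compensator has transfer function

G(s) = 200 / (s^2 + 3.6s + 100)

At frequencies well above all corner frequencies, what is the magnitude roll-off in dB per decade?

-40 dB/decade

Each pole contributes −20 dB/decade at high frequency; each zero contributes +20 dB/decade.
Net: 0 zero(s) − 2 pole(s) → -40 dB/decade.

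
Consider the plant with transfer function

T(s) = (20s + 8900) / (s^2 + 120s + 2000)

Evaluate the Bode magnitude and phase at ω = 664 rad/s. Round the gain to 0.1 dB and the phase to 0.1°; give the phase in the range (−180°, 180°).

Substitute s = j664:
Numerator: 20(j664) + 8900 = 8900 + j13280
Denominator: (j664)^2 + 120(j664) + 2000 = -438896 + j79680
|N| = √(8900² + 13280²) ≈ 15987, ∠N ≈ 56.17°
|D| = √(438896² + 79680²) ≈ 4.4607e+05, ∠D ≈ 169.71°
|T| = 15987 / 4.4607e+05 ≈ 0.03584
Gain = 20 log₁₀(0.03584) ≈ -28.91 dB
∠T = 56.17° − 169.71° = -113.54°

-28.9 dB, -113.5°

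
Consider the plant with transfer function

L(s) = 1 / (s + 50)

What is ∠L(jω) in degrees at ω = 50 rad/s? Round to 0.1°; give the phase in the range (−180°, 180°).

Substitute s = j50:
Numerator: 1 = 1 + j0
Denominator: (j50) + 50 = 50 + j50
|N| = √(1² + 0²) ≈ 1, ∠N ≈ 0.00°
|D| = √(50² + 50²) ≈ 70.711, ∠D ≈ 45.00°
∠L = 0.00° − 45.00° = -45.00°

-45.0°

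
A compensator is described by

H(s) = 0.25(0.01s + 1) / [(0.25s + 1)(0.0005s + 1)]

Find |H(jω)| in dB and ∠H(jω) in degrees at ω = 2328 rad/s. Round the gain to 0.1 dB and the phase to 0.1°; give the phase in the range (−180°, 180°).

At ω = 2328 rad/s:
zero (1 + j2328·0.01) = 1 + j23.28 → |·| ≈ 23.301, ∠ ≈ 87.54°
pole (1 + j2328·0.25) = 1 + j582 → |·| ≈ 582, ∠ ≈ 89.90°
pole (1 + j2328·0.0005) = 1 + j1.164 → |·| ≈ 1.5346, ∠ ≈ 49.33°
|H| = 0.25 · 23.301 / (582 · 1.5346) ≈ 0.0065222
Gain = 20 log₁₀(0.0065222) ≈ -43.71 dB
∠H = (87.54°) − (89.90° + 49.33°) = -51.69°

-43.7 dB, -51.7°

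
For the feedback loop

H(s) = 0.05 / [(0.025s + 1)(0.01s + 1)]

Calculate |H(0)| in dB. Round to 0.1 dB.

H(0) = 0.05 · 1 / 1 = 0.05
20 log₁₀(0.05) ≈ -26.02 dB

-26.0 dB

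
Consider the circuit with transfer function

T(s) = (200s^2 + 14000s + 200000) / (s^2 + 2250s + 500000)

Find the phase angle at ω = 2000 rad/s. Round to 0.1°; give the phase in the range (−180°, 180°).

Substitute s = j2000:
Numerator: 200(j2000)^2 + 14000(j2000) + 200000 = -799800000 + j28000000
Denominator: (j2000)^2 + 2250(j2000) + 500000 = -3500000 + j4500000
|N| = √(799800000² + 28000000²) ≈ 8.0029e+08, ∠N ≈ 177.99°
|D| = √(3500000² + 4500000²) ≈ 5.7009e+06, ∠D ≈ 127.87°
∠T = 177.99° − 127.87° = 50.12°

50.1°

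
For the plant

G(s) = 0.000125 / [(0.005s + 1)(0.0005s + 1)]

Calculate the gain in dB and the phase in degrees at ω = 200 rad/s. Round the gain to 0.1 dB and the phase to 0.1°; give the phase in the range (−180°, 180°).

At ω = 200 rad/s:
pole (1 + j200·0.005) = 1 + j1 → |·| ≈ 1.4142, ∠ ≈ 45.00°
pole (1 + j200·0.0005) = 1 + j0.1 → |·| ≈ 1.005, ∠ ≈ 5.71°
|G| = 0.000125 · 1 / (1.4142 · 1.005) ≈ 8.7949e-05
Gain = 20 log₁₀(8.7949e-05) ≈ -81.12 dB
∠G = (0°) − (45.00° + 5.71°) = -50.71°

-81.1 dB, -50.7°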